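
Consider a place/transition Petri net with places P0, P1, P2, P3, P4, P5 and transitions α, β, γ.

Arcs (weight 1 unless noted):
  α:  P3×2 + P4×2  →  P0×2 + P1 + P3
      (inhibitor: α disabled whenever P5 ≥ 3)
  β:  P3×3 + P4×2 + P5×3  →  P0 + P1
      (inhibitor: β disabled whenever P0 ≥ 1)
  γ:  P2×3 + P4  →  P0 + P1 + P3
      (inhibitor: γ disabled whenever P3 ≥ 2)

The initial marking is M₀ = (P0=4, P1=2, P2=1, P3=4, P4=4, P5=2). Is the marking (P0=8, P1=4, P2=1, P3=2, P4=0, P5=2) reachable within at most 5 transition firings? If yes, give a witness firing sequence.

YES — reachable via ⟨α, α⟩ (2 firings)

step 1: fire α:  (P0=4, P1=2, P2=1, P3=4, P4=4, P5=2) → (P0=6, P1=3, P2=1, P3=3, P4=2, P5=2)
step 2: fire α:  (P0=6, P1=3, P2=1, P3=3, P4=2, P5=2) → (P0=8, P1=4, P2=1, P3=2, P4=0, P5=2)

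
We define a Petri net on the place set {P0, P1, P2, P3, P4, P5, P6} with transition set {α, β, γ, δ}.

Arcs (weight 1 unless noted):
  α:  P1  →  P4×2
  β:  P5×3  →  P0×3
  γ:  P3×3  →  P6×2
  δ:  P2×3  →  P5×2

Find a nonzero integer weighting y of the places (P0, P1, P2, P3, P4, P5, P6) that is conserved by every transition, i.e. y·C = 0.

y = (P0:0, P1:2, P2:0, P3:0, P4:1, P5:0, P6:0)

Incidence matrix C (rows=places, cols=transitions):
        α    β    γ    δ
   P0   0    3    0    0
   P1  -1    0    0    0
   P2   0    0    0   -3
   P3   0    0   -3    0
   P4   2    0    0    0
   P5   0   -3    0    2
   P6   0    0    2    0

Candidate y = [0, 2, 0, 0, 1, 0, 0]; check y·C column-wise:
  col α: 2·-1 + 1·2 = 0
  col β: 0·3 + 2·0 + 1·0 + 0·-3 = 0
  col γ: 2·0 + 0·-3 + 1·0 + 0·2 = 0
  col δ: 2·0 + 0·-3 + 1·0 + 0·2 = 0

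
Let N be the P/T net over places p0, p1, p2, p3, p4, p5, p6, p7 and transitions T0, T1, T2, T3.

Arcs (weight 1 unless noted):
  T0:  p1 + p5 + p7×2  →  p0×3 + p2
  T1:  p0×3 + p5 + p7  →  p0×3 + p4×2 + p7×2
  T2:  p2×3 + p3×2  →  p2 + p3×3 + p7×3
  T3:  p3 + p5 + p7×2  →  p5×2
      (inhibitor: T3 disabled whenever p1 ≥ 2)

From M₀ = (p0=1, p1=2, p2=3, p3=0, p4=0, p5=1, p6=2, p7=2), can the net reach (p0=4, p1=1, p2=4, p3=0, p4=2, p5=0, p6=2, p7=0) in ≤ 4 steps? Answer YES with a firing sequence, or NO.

NO — not reachable within 4 firings

depth 0: 1 marking
depth 1: 2 markings reached so far
depth 2: 2 markings reached so far
(frontier empty at depth 2; search complete)
target is not among the 2 markings reachable within 4 steps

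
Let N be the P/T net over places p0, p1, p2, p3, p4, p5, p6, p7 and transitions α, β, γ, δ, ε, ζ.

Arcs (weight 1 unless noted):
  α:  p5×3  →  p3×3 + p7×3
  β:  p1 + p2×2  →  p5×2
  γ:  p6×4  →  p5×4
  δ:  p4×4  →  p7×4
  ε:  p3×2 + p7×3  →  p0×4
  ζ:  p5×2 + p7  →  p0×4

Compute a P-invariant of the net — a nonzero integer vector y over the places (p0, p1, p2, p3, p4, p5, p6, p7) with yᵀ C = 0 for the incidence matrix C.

Incidence matrix C (rows=places, cols=transitions):
        α    β    γ    δ    ε    ζ
   p0   0    0    0    0    4    4
   p1   0   -1    0    0    0    0
   p2   0   -2    0    0    0    0
   p3   3    0    0    0   -2    0
   p4   0    0    0   -4    0    0
   p5  -3    2    4    0    0   -2
   p6   0    0   -4    0    0    0
   p7   3    0    0    4   -3   -1

Candidate y = [0, 2, -1, 0, 0, 0, 0, 0]; check y·C column-wise:
  col α: 2·0 + -1·0 + 0·3 + 0·-3 + 0·3 = 0
  col β: 2·-1 + -1·-2 + 0·2 = 0
  col γ: 2·0 + -1·0 + 0·4 + 0·-4 = 0
  col δ: 2·0 + -1·0 + 0·-4 + 0·4 = 0
  col ε: 0·4 + 2·0 + -1·0 + 0·-2 + 0·-3 = 0
  col ζ: 0·4 + 2·0 + -1·0 + 0·-2 + 0·-1 = 0

y = (p0:0, p1:2, p2:-1, p3:0, p4:0, p5:0, p6:0, p7:0)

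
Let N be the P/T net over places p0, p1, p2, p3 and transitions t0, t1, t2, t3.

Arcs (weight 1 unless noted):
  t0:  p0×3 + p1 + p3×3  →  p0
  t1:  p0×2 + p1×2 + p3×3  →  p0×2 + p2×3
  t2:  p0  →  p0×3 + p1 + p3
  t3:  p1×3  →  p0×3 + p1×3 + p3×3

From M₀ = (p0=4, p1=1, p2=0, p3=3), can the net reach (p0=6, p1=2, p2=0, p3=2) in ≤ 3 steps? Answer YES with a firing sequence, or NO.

YES — reachable via ⟨t0, t2, t2⟩ (3 firings)

step 1: fire t0:  (p0=4, p1=1, p2=0, p3=3) → (p0=2, p1=0, p2=0, p3=0)
step 2: fire t2:  (p0=2, p1=0, p2=0, p3=0) → (p0=4, p1=1, p2=0, p3=1)
step 3: fire t2:  (p0=4, p1=1, p2=0, p3=1) → (p0=6, p1=2, p2=0, p3=2)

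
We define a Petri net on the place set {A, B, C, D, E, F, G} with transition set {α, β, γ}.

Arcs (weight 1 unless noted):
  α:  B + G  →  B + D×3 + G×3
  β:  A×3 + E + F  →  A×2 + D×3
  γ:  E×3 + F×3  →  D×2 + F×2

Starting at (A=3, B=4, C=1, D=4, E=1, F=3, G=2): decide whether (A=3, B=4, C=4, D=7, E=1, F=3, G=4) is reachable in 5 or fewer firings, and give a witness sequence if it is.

depth 0: 1 marking
depth 1: 3 markings reached so far
depth 2: 5 markings reached so far
depth 3: 7 markings reached so far
depth 4: 9 markings reached so far
depth 5: 11 markings reached so far
target is not among the 11 markings reachable within 5 steps

NO — not reachable within 5 firings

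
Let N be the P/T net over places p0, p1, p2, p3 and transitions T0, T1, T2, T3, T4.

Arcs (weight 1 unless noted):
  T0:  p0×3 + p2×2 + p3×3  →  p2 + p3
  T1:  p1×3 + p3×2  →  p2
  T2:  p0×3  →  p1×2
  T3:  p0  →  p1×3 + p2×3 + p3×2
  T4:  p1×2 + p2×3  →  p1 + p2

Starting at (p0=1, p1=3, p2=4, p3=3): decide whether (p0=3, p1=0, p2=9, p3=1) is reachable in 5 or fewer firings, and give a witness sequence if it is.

depth 0: 1 marking
depth 1: 4 markings reached so far
depth 2: 6 markings reached so far
depth 3: 9 markings reached so far
depth 4: 11 markings reached so far
depth 5: 12 markings reached so far
target is not among the 12 markings reachable within 5 steps

NO — not reachable within 5 firings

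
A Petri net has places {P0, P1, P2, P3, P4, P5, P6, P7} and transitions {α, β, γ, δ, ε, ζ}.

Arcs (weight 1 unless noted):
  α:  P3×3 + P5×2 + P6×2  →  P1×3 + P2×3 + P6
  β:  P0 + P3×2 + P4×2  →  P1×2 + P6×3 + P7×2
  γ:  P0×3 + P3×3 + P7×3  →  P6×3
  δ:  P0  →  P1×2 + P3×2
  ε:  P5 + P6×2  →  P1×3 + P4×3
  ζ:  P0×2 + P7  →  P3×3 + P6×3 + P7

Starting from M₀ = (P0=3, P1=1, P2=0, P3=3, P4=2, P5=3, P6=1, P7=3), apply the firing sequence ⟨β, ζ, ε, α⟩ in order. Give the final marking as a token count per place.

step 1: fire β:  (P0=3, P1=1, P2=0, P3=3, P4=2, P5=3, P6=1, P7=3) → (P0=2, P1=3, P2=0, P3=1, P4=0, P5=3, P6=4, P7=5)
step 2: fire ζ:  (P0=2, P1=3, P2=0, P3=1, P4=0, P5=3, P6=4, P7=5) → (P0=0, P1=3, P2=0, P3=4, P4=0, P5=3, P6=7, P7=5)
step 3: fire ε:  (P0=0, P1=3, P2=0, P3=4, P4=0, P5=3, P6=7, P7=5) → (P0=0, P1=6, P2=0, P3=4, P4=3, P5=2, P6=5, P7=5)
step 4: fire α:  (P0=0, P1=6, P2=0, P3=4, P4=3, P5=2, P6=5, P7=5) → (P0=0, P1=9, P2=3, P3=1, P4=3, P5=0, P6=4, P7=5)

(P0=0, P1=9, P2=3, P3=1, P4=3, P5=0, P6=4, P7=5)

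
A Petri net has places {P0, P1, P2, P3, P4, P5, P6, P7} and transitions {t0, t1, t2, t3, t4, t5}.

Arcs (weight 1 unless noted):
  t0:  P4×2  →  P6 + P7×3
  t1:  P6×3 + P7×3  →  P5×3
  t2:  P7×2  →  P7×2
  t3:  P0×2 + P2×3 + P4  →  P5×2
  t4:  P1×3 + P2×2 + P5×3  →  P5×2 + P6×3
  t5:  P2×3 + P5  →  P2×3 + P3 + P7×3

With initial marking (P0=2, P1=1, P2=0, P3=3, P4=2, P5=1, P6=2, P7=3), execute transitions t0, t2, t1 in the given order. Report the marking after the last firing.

step 1: fire t0:  (P0=2, P1=1, P2=0, P3=3, P4=2, P5=1, P6=2, P7=3) → (P0=2, P1=1, P2=0, P3=3, P4=0, P5=1, P6=3, P7=6)
step 2: fire t2:  (P0=2, P1=1, P2=0, P3=3, P4=0, P5=1, P6=3, P7=6) → (P0=2, P1=1, P2=0, P3=3, P4=0, P5=1, P6=3, P7=6)
step 3: fire t1:  (P0=2, P1=1, P2=0, P3=3, P4=0, P5=1, P6=3, P7=6) → (P0=2, P1=1, P2=0, P3=3, P4=0, P5=4, P6=0, P7=3)

(P0=2, P1=1, P2=0, P3=3, P4=0, P5=4, P6=0, P7=3)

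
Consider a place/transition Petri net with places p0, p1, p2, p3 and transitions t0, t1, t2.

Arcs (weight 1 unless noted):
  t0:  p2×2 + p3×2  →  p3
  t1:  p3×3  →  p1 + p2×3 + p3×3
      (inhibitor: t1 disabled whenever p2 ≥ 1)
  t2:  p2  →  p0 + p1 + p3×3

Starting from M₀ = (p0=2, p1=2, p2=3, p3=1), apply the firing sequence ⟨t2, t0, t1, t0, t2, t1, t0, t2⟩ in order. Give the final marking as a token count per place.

(p0=5, p1=7, p2=0, p3=7)

step 1: fire t2:  (p0=2, p1=2, p2=3, p3=1) → (p0=3, p1=3, p2=2, p3=4)
step 2: fire t0:  (p0=3, p1=3, p2=2, p3=4) → (p0=3, p1=3, p2=0, p3=3)
step 3: fire t1:  (p0=3, p1=3, p2=0, p3=3) → (p0=3, p1=4, p2=3, p3=3)
step 4: fire t0:  (p0=3, p1=4, p2=3, p3=3) → (p0=3, p1=4, p2=1, p3=2)
step 5: fire t2:  (p0=3, p1=4, p2=1, p3=2) → (p0=4, p1=5, p2=0, p3=5)
step 6: fire t1:  (p0=4, p1=5, p2=0, p3=5) → (p0=4, p1=6, p2=3, p3=5)
step 7: fire t0:  (p0=4, p1=6, p2=3, p3=5) → (p0=4, p1=6, p2=1, p3=4)
step 8: fire t2:  (p0=4, p1=6, p2=1, p3=4) → (p0=5, p1=7, p2=0, p3=7)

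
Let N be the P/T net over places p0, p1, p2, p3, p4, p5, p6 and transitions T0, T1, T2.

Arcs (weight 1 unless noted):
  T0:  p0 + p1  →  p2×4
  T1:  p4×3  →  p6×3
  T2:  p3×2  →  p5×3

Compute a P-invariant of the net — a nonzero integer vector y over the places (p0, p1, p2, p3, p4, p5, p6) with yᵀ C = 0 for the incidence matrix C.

Incidence matrix C (rows=places, cols=transitions):
       T0   T1   T2
   p0  -1    0    0
   p1  -1    0    0
   p2   4    0    0
   p3   0    0   -2
   p4   0   -3    0
   p5   0    0    3
   p6   0    3    0

Candidate y = [1, -1, 0, 0, 0, 0, 0]; check y·C column-wise:
  col T0: 1·-1 + -1·-1 + 0·4 = 0
  col T1: 1·0 + -1·0 + 0·-3 + 0·3 = 0
  col T2: 1·0 + -1·0 + 0·-2 + 0·3 = 0

y = (p0:1, p1:-1, p2:0, p3:0, p4:0, p5:0, p6:0)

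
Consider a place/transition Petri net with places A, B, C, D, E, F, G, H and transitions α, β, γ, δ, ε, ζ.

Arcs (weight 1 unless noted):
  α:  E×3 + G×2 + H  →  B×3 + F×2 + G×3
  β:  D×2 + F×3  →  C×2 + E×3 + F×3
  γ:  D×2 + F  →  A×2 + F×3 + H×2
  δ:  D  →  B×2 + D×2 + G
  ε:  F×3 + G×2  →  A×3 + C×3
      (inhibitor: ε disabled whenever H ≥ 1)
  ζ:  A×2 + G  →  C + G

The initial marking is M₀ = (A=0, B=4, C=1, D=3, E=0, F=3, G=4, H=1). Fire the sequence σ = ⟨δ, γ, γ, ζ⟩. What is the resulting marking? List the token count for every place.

(A=2, B=6, C=2, D=0, E=0, F=7, G=5, H=5)

step 1: fire δ:  (A=0, B=4, C=1, D=3, E=0, F=3, G=4, H=1) → (A=0, B=6, C=1, D=4, E=0, F=3, G=5, H=1)
step 2: fire γ:  (A=0, B=6, C=1, D=4, E=0, F=3, G=5, H=1) → (A=2, B=6, C=1, D=2, E=0, F=5, G=5, H=3)
step 3: fire γ:  (A=2, B=6, C=1, D=2, E=0, F=5, G=5, H=3) → (A=4, B=6, C=1, D=0, E=0, F=7, G=5, H=5)
step 4: fire ζ:  (A=4, B=6, C=1, D=0, E=0, F=7, G=5, H=5) → (A=2, B=6, C=2, D=0, E=0, F=7, G=5, H=5)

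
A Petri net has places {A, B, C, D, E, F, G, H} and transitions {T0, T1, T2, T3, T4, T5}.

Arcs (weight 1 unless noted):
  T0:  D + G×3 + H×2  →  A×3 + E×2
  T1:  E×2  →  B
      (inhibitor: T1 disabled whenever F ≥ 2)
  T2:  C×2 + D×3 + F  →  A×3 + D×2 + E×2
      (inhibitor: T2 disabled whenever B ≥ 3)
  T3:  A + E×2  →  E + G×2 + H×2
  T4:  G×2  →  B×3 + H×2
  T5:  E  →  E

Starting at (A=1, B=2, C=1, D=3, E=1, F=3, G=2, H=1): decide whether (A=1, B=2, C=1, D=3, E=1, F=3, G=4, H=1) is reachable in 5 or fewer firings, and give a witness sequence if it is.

depth 0: 1 marking
depth 1: 2 markings reached so far
depth 2: 2 markings reached so far
(frontier empty at depth 2; search complete)
target is not among the 2 markings reachable within 5 steps

NO — not reachable within 5 firings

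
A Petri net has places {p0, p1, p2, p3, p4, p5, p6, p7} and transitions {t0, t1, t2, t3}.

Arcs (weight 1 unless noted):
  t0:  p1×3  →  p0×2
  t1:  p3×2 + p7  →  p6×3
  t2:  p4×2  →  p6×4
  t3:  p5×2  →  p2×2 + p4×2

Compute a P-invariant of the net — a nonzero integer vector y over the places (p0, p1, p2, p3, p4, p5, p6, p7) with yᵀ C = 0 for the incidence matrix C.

y = (p0:3, p1:2, p2:0, p3:0, p4:0, p5:0, p6:0, p7:0)

Incidence matrix C (rows=places, cols=transitions):
       t0   t1   t2   t3
   p0   2    0    0    0
   p1  -3    0    0    0
   p2   0    0    0    2
   p3   0   -2    0    0
   p4   0    0   -2    2
   p5   0    0    0   -2
   p6   0    3    4    0
   p7   0   -1    0    0

Candidate y = [3, 2, 0, 0, 0, 0, 0, 0]; check y·C column-wise:
  col t0: 3·2 + 2·-3 = 0
  col t1: 3·0 + 2·0 + 0·-2 + 0·3 + 0·-1 = 0
  col t2: 3·0 + 2·0 + 0·-2 + 0·4 = 0
  col t3: 3·0 + 2·0 + 0·2 + 0·2 + 0·-2 = 0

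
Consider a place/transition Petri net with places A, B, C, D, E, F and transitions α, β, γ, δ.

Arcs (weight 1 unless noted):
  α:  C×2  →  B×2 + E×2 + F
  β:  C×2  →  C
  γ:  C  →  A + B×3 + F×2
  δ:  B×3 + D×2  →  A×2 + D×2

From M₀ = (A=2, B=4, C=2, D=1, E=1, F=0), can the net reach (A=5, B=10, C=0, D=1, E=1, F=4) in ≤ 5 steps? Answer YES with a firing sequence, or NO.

NO — not reachable within 5 firings

depth 0: 1 marking
depth 1: 4 markings reached so far
depth 2: 6 markings reached so far
depth 3: 6 markings reached so far
(frontier empty at depth 3; search complete)
target is not among the 6 markings reachable within 5 steps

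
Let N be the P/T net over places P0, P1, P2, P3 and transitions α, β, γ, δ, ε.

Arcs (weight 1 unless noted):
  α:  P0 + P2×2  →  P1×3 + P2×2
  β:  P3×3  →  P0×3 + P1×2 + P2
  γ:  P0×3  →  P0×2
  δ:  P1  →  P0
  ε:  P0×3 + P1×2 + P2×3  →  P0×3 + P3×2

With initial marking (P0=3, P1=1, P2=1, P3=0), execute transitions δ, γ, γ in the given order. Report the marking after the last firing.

(P0=2, P1=0, P2=1, P3=0)

step 1: fire δ:  (P0=3, P1=1, P2=1, P3=0) → (P0=4, P1=0, P2=1, P3=0)
step 2: fire γ:  (P0=4, P1=0, P2=1, P3=0) → (P0=3, P1=0, P2=1, P3=0)
step 3: fire γ:  (P0=3, P1=0, P2=1, P3=0) → (P0=2, P1=0, P2=1, P3=0)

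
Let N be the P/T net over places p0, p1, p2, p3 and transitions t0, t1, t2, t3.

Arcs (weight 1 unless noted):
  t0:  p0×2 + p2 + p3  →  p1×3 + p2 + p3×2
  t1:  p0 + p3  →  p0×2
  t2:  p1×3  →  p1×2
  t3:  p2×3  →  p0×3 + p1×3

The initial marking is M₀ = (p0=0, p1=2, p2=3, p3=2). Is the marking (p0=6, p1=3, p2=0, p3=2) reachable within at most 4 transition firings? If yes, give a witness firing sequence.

depth 0: 1 marking
depth 1: 2 markings reached so far
depth 2: 4 markings reached so far
depth 3: 7 markings reached so far
depth 4: 10 markings reached so far
target is not among the 10 markings reachable within 4 steps

NO — not reachable within 4 firings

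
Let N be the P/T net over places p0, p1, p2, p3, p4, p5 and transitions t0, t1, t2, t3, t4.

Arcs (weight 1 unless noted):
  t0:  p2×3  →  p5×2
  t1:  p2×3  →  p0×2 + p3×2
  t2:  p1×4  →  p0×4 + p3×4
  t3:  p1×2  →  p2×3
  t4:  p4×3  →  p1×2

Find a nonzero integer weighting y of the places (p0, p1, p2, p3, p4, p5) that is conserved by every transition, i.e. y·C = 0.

Incidence matrix C (rows=places, cols=transitions):
       t0   t1   t2   t3   t4
   p0   0    2    4    0    0
   p1   0    0   -4   -2    2
   p2  -3   -3    0    3    0
   p3   0    2    4    0    0
   p4   0    0    0    0   -3
   p5   2    0    0    0    0

Candidate y = [1, 0, 0, -1, 0, 0]; check y·C column-wise:
  col t0: 1·0 + 0·-3 + -1·0 + 0·2 = 0
  col t1: 1·2 + 0·-3 + -1·2 = 0
  col t2: 1·4 + 0·-4 + -1·4 = 0
  col t3: 1·0 + 0·-2 + 0·3 + -1·0 = 0
  col t4: 1·0 + 0·2 + -1·0 + 0·-3 = 0

y = (p0:1, p1:0, p2:0, p3:-1, p4:0, p5:0)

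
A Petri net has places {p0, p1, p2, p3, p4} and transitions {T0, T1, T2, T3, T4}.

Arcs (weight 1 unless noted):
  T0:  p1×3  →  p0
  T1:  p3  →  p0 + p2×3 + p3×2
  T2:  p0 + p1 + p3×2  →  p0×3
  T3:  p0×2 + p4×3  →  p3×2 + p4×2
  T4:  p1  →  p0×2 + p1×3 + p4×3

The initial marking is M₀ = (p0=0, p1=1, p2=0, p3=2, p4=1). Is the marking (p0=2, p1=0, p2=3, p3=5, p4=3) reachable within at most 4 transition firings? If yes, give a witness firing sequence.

step 1: fire T1:  (p0=0, p1=1, p2=0, p3=2, p4=1) → (p0=1, p1=1, p2=3, p3=3, p4=1)
step 2: fire T4:  (p0=1, p1=1, p2=3, p3=3, p4=1) → (p0=3, p1=3, p2=3, p3=3, p4=4)
step 3: fire T0:  (p0=3, p1=3, p2=3, p3=3, p4=4) → (p0=4, p1=0, p2=3, p3=3, p4=4)
step 4: fire T3:  (p0=4, p1=0, p2=3, p3=3, p4=4) → (p0=2, p1=0, p2=3, p3=5, p4=3)

YES — reachable via ⟨T1, T4, T0, T3⟩ (4 firings)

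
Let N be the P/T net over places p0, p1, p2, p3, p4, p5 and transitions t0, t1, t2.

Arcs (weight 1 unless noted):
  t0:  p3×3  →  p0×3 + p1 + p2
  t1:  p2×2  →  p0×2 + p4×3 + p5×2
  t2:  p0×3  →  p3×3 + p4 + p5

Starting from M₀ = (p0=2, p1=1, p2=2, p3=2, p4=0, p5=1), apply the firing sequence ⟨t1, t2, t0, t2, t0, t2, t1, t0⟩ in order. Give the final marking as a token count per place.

(p0=6, p1=4, p2=1, p3=2, p4=9, p5=8)

step 1: fire t1:  (p0=2, p1=1, p2=2, p3=2, p4=0, p5=1) → (p0=4, p1=1, p2=0, p3=2, p4=3, p5=3)
step 2: fire t2:  (p0=4, p1=1, p2=0, p3=2, p4=3, p5=3) → (p0=1, p1=1, p2=0, p3=5, p4=4, p5=4)
step 3: fire t0:  (p0=1, p1=1, p2=0, p3=5, p4=4, p5=4) → (p0=4, p1=2, p2=1, p3=2, p4=4, p5=4)
step 4: fire t2:  (p0=4, p1=2, p2=1, p3=2, p4=4, p5=4) → (p0=1, p1=2, p2=1, p3=5, p4=5, p5=5)
step 5: fire t0:  (p0=1, p1=2, p2=1, p3=5, p4=5, p5=5) → (p0=4, p1=3, p2=2, p3=2, p4=5, p5=5)
step 6: fire t2:  (p0=4, p1=3, p2=2, p3=2, p4=5, p5=5) → (p0=1, p1=3, p2=2, p3=5, p4=6, p5=6)
step 7: fire t1:  (p0=1, p1=3, p2=2, p3=5, p4=6, p5=6) → (p0=3, p1=3, p2=0, p3=5, p4=9, p5=8)
step 8: fire t0:  (p0=3, p1=3, p2=0, p3=5, p4=9, p5=8) → (p0=6, p1=4, p2=1, p3=2, p4=9, p5=8)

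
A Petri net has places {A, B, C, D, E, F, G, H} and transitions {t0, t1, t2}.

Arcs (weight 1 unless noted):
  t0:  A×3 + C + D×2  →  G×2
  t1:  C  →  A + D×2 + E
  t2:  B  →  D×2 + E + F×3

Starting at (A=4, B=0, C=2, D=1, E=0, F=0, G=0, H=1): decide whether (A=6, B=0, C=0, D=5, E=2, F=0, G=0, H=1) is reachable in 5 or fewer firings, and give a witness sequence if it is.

step 1: fire t1:  (A=4, B=0, C=2, D=1, E=0, F=0, G=0, H=1) → (A=5, B=0, C=1, D=3, E=1, F=0, G=0, H=1)
step 2: fire t1:  (A=5, B=0, C=1, D=3, E=1, F=0, G=0, H=1) → (A=6, B=0, C=0, D=5, E=2, F=0, G=0, H=1)

YES — reachable via ⟨t1, t1⟩ (2 firings)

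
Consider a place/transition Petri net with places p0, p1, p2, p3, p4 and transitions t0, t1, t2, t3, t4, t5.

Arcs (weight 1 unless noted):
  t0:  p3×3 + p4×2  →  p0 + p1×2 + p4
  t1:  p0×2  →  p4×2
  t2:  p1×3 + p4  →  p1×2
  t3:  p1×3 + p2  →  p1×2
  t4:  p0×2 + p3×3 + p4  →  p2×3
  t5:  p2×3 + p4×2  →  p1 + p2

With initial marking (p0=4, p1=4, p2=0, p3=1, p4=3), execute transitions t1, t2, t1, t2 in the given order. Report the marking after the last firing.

step 1: fire t1:  (p0=4, p1=4, p2=0, p3=1, p4=3) → (p0=2, p1=4, p2=0, p3=1, p4=5)
step 2: fire t2:  (p0=2, p1=4, p2=0, p3=1, p4=5) → (p0=2, p1=3, p2=0, p3=1, p4=4)
step 3: fire t1:  (p0=2, p1=3, p2=0, p3=1, p4=4) → (p0=0, p1=3, p2=0, p3=1, p4=6)
step 4: fire t2:  (p0=0, p1=3, p2=0, p3=1, p4=6) → (p0=0, p1=2, p2=0, p3=1, p4=5)

(p0=0, p1=2, p2=0, p3=1, p4=5)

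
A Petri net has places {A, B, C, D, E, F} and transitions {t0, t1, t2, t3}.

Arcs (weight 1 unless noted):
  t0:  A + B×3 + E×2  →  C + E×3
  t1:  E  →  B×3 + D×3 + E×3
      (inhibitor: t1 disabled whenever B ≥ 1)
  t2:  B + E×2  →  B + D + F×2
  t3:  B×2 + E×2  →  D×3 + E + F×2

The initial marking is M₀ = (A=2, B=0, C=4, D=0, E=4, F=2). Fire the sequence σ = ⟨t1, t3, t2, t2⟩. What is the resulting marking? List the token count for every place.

step 1: fire t1:  (A=2, B=0, C=4, D=0, E=4, F=2) → (A=2, B=3, C=4, D=3, E=6, F=2)
step 2: fire t3:  (A=2, B=3, C=4, D=3, E=6, F=2) → (A=2, B=1, C=4, D=6, E=5, F=4)
step 3: fire t2:  (A=2, B=1, C=4, D=6, E=5, F=4) → (A=2, B=1, C=4, D=7, E=3, F=6)
step 4: fire t2:  (A=2, B=1, C=4, D=7, E=3, F=6) → (A=2, B=1, C=4, D=8, E=1, F=8)

(A=2, B=1, C=4, D=8, E=1, F=8)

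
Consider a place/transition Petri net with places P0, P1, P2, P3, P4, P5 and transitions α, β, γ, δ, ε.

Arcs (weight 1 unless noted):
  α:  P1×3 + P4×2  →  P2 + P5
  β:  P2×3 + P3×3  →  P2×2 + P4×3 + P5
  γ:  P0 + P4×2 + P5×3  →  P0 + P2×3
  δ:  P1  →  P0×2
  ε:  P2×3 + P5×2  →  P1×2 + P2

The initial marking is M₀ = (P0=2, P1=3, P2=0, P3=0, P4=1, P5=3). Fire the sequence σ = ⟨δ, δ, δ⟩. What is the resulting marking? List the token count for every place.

(P0=8, P1=0, P2=0, P3=0, P4=1, P5=3)

step 1: fire δ:  (P0=2, P1=3, P2=0, P3=0, P4=1, P5=3) → (P0=4, P1=2, P2=0, P3=0, P4=1, P5=3)
step 2: fire δ:  (P0=4, P1=2, P2=0, P3=0, P4=1, P5=3) → (P0=6, P1=1, P2=0, P3=0, P4=1, P5=3)
step 3: fire δ:  (P0=6, P1=1, P2=0, P3=0, P4=1, P5=3) → (P0=8, P1=0, P2=0, P3=0, P4=1, P5=3)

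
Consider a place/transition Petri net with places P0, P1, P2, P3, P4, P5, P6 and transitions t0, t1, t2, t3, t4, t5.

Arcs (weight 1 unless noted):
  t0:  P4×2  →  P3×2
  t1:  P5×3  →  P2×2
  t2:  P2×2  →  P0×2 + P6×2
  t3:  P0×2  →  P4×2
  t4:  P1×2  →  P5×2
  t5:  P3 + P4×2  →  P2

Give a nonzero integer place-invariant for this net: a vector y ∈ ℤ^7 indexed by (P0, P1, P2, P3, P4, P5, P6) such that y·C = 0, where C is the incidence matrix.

Incidence matrix C (rows=places, cols=transitions):
       t0   t1   t2   t3   t4   t5
   P0   0    0    2   -2    0    0
   P1   0    0    0    0   -2    0
   P2   0    2   -2    0    0    1
   P3   2    0    0    0    0   -1
   P4  -2    0    0    2    0   -2
   P5   0   -3    0    0    2    0
   P6   0    0    2    0    0    0

Candidate y = [1, 2, 3, 1, 1, 2, 2]; check y·C column-wise:
  col t0: 1·0 + 2·0 + 3·0 + 1·2 + 1·-2 + 2·0 + 2·0 = 0
  col t1: 1·0 + 2·0 + 3·2 + 1·0 + 1·0 + 2·-3 + 2·0 = 0
  col t2: 1·2 + 2·0 + 3·-2 + 1·0 + 1·0 + 2·0 + 2·2 = 0
  col t3: 1·-2 + 2·0 + 3·0 + 1·0 + 1·2 + 2·0 + 2·0 = 0
  col t4: 1·0 + 2·-2 + 3·0 + 1·0 + 1·0 + 2·2 + 2·0 = 0
  col t5: 1·0 + 2·0 + 3·1 + 1·-1 + 1·-2 + 2·0 + 2·0 = 0

y = (P0:1, P1:2, P2:3, P3:1, P4:1, P5:2, P6:2)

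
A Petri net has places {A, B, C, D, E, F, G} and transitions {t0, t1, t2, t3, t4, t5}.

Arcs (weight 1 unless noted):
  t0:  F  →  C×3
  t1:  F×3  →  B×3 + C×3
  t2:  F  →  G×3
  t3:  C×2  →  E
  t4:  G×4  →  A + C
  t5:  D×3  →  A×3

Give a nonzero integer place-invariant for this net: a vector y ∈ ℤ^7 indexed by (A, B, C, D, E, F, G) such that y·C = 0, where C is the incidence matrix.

Incidence matrix C (rows=places, cols=transitions):
       t0   t1   t2   t3   t4   t5
    A   0    0    0    0    1    3
    B   0    3    0    0    0    0
    C   3    3    0   -2    1    0
    D   0    0    0    0    0   -3
    E   0    0    0    1    0    0
    F  -1   -3   -1    0    0    0
    G   0    0    3    0   -4    0

Candidate y = [3, 2, 1, 3, 2, 3, 1]; check y·C column-wise:
  col t0: 3·0 + 2·0 + 1·3 + 3·0 + 2·0 + 3·-1 + 1·0 = 0
  col t1: 3·0 + 2·3 + 1·3 + 3·0 + 2·0 + 3·-3 + 1·0 = 0
  col t2: 3·0 + 2·0 + 1·0 + 3·0 + 2·0 + 3·-1 + 1·3 = 0
  col t3: 3·0 + 2·0 + 1·-2 + 3·0 + 2·1 + 3·0 + 1·0 = 0
  col t4: 3·1 + 2·0 + 1·1 + 3·0 + 2·0 + 3·0 + 1·-4 = 0
  col t5: 3·3 + 2·0 + 1·0 + 3·-3 + 2·0 + 3·0 + 1·0 = 0

y = (A:3, B:2, C:1, D:3, E:2, F:3, G:1)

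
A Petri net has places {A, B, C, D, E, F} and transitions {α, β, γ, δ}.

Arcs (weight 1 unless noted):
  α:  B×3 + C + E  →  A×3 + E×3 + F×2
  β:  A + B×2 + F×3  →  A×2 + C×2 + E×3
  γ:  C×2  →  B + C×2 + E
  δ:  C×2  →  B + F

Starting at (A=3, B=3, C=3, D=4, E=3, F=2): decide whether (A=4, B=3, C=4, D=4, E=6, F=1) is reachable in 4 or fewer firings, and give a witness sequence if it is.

NO — not reachable within 4 firings

depth 0: 1 marking
depth 1: 4 markings reached so far
depth 2: 9 markings reached so far
depth 3: 15 markings reached so far
depth 4: 24 markings reached so far
target is not among the 24 markings reachable within 4 steps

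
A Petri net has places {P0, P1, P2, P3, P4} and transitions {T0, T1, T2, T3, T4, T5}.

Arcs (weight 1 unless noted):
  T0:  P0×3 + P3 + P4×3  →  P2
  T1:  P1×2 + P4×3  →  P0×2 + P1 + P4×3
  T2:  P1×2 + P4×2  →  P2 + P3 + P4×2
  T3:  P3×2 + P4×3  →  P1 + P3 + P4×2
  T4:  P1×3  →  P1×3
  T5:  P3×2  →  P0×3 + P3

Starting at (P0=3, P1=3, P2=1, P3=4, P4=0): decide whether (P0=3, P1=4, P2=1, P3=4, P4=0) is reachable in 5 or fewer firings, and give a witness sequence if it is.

NO — not reachable within 5 firings

depth 0: 1 marking
depth 1: 2 markings reached so far
depth 2: 3 markings reached so far
depth 3: 4 markings reached so far
depth 4: 4 markings reached so far
(frontier empty at depth 4; search complete)
target is not among the 4 markings reachable within 5 steps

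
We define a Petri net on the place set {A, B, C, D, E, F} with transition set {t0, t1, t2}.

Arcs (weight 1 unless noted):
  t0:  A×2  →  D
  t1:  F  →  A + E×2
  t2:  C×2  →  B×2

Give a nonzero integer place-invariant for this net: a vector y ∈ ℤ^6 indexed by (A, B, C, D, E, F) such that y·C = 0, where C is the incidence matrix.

y = (A:0, B:1, C:1, D:0, E:0, F:0)

Incidence matrix C (rows=places, cols=transitions):
       t0   t1   t2
    A  -2    1    0
    B   0    0    2
    C   0    0   -2
    D   1    0    0
    E   0    2    0
    F   0   -1    0

Candidate y = [0, 1, 1, 0, 0, 0]; check y·C column-wise:
  col t0: 0·-2 + 1·0 + 1·0 + 0·1 = 0
  col t1: 0·1 + 1·0 + 1·0 + 0·2 + 0·-1 = 0
  col t2: 1·2 + 1·-2 = 0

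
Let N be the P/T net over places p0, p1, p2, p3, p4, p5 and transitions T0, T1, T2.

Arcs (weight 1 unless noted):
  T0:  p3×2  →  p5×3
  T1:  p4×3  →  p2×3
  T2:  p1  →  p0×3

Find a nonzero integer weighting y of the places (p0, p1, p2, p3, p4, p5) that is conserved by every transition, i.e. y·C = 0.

Incidence matrix C (rows=places, cols=transitions):
       T0   T1   T2
   p0   0    0    3
   p1   0    0   -1
   p2   0    3    0
   p3  -2    0    0
   p4   0   -3    0
   p5   3    0    0

Candidate y = [1, 3, 0, 0, 0, 0]; check y·C column-wise:
  col T0: 1·0 + 3·0 + 0·-2 + 0·3 = 0
  col T1: 1·0 + 3·0 + 0·3 + 0·-3 = 0
  col T2: 1·3 + 3·-1 = 0

y = (p0:1, p1:3, p2:0, p3:0, p4:0, p5:0)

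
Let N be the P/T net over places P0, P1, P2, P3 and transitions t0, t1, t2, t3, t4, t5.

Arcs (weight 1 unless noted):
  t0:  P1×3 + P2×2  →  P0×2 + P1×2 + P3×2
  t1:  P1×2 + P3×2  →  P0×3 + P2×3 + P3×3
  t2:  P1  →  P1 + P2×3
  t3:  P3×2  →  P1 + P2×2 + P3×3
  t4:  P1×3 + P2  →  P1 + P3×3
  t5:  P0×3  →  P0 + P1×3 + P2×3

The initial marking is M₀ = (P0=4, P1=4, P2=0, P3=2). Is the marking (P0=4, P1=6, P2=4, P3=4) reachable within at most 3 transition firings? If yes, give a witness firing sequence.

YES — reachable via ⟨t3, t3⟩ (2 firings)

step 1: fire t3:  (P0=4, P1=4, P2=0, P3=2) → (P0=4, P1=5, P2=2, P3=3)
step 2: fire t3:  (P0=4, P1=5, P2=2, P3=3) → (P0=4, P1=6, P2=4, P3=4)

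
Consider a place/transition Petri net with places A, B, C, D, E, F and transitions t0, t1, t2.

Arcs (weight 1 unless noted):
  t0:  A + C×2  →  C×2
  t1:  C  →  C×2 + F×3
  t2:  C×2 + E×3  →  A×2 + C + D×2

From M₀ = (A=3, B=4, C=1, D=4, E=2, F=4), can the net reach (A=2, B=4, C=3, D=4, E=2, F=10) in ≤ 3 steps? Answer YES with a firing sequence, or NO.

YES — reachable via ⟨t1, t0, t1⟩ (3 firings)

step 1: fire t1:  (A=3, B=4, C=1, D=4, E=2, F=4) → (A=3, B=4, C=2, D=4, E=2, F=7)
step 2: fire t0:  (A=3, B=4, C=2, D=4, E=2, F=7) → (A=2, B=4, C=2, D=4, E=2, F=7)
step 3: fire t1:  (A=2, B=4, C=2, D=4, E=2, F=7) → (A=2, B=4, C=3, D=4, E=2, F=10)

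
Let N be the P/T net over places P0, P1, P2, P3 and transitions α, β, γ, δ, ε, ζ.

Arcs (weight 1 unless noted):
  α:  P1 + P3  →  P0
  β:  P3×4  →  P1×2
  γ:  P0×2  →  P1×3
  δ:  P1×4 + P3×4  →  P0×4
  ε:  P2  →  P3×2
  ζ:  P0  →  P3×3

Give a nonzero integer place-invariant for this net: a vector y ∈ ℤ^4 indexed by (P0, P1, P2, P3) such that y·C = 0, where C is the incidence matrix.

y = (P0:3, P1:2, P2:2, P3:1)

Incidence matrix C (rows=places, cols=transitions):
        α    β    γ    δ    ε    ζ
   P0   1    0   -2    4    0   -1
   P1  -1    2    3   -4    0    0
   P2   0    0    0    0   -1    0
   P3  -1   -4    0   -4    2    3

Candidate y = [3, 2, 2, 1]; check y·C column-wise:
  col α: 3·1 + 2·-1 + 2·0 + 1·-1 = 0
  col β: 3·0 + 2·2 + 2·0 + 1·-4 = 0
  col γ: 3·-2 + 2·3 + 2·0 + 1·0 = 0
  col δ: 3·4 + 2·-4 + 2·0 + 1·-4 = 0
  col ε: 3·0 + 2·0 + 2·-1 + 1·2 = 0
  col ζ: 3·-1 + 2·0 + 2·0 + 1·3 = 0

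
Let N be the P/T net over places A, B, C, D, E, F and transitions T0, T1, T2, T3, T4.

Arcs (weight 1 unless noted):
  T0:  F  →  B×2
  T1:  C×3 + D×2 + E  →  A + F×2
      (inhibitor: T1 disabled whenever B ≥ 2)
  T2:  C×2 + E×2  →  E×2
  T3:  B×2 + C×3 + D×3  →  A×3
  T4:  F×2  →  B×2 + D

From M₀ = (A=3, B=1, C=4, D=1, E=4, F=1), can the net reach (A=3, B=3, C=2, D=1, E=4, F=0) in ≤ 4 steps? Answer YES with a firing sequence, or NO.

step 1: fire T0:  (A=3, B=1, C=4, D=1, E=4, F=1) → (A=3, B=3, C=4, D=1, E=4, F=0)
step 2: fire T2:  (A=3, B=3, C=4, D=1, E=4, F=0) → (A=3, B=3, C=2, D=1, E=4, F=0)

YES — reachable via ⟨T0, T2⟩ (2 firings)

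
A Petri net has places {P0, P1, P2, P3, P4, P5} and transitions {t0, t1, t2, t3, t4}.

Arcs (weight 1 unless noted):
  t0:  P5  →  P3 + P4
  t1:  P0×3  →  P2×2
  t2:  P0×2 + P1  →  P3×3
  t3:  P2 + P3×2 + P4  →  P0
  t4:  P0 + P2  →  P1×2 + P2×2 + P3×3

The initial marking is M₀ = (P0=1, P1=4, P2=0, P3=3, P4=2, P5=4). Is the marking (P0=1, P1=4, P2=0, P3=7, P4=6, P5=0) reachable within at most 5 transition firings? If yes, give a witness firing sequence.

step 1: fire t0:  (P0=1, P1=4, P2=0, P3=3, P4=2, P5=4) → (P0=1, P1=4, P2=0, P3=4, P4=3, P5=3)
step 2: fire t0:  (P0=1, P1=4, P2=0, P3=4, P4=3, P5=3) → (P0=1, P1=4, P2=0, P3=5, P4=4, P5=2)
step 3: fire t0:  (P0=1, P1=4, P2=0, P3=5, P4=4, P5=2) → (P0=1, P1=4, P2=0, P3=6, P4=5, P5=1)
step 4: fire t0:  (P0=1, P1=4, P2=0, P3=6, P4=5, P5=1) → (P0=1, P1=4, P2=0, P3=7, P4=6, P5=0)

YES — reachable via ⟨t0, t0, t0, t0⟩ (4 firings)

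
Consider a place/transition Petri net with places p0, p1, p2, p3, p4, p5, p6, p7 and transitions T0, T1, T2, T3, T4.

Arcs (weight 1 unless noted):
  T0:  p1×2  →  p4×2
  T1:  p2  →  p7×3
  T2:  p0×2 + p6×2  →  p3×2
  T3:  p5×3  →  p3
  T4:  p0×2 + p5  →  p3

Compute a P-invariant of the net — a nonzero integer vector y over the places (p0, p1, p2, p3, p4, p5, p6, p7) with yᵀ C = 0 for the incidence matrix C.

y = (p0:0, p1:1, p2:0, p3:0, p4:1, p5:0, p6:0, p7:0)

Incidence matrix C (rows=places, cols=transitions):
       T0   T1   T2   T3   T4
   p0   0    0   -2    0   -2
   p1  -2    0    0    0    0
   p2   0   -1    0    0    0
   p3   0    0    2    1    1
   p4   2    0    0    0    0
   p5   0    0    0   -3   -1
   p6   0    0   -2    0    0
   p7   0    3    0    0    0

Candidate y = [0, 1, 0, 0, 1, 0, 0, 0]; check y·C column-wise:
  col T0: 1·-2 + 1·2 = 0
  col T1: 1·0 + 0·-1 + 1·0 + 0·3 = 0
  col T2: 0·-2 + 1·0 + 0·2 + 1·0 + 0·-2 = 0
  col T3: 1·0 + 0·1 + 1·0 + 0·-3 = 0
  col T4: 0·-2 + 1·0 + 0·1 + 1·0 + 0·-1 = 0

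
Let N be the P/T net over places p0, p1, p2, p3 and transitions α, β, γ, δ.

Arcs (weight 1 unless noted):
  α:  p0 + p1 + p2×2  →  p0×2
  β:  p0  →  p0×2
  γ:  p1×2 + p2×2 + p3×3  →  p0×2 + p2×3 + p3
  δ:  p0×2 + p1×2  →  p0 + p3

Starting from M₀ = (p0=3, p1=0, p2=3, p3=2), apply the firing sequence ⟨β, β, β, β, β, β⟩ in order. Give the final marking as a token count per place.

step 1: fire β:  (p0=3, p1=0, p2=3, p3=2) → (p0=4, p1=0, p2=3, p3=2)
step 2: fire β:  (p0=4, p1=0, p2=3, p3=2) → (p0=5, p1=0, p2=3, p3=2)
step 3: fire β:  (p0=5, p1=0, p2=3, p3=2) → (p0=6, p1=0, p2=3, p3=2)
step 4: fire β:  (p0=6, p1=0, p2=3, p3=2) → (p0=7, p1=0, p2=3, p3=2)
step 5: fire β:  (p0=7, p1=0, p2=3, p3=2) → (p0=8, p1=0, p2=3, p3=2)
step 6: fire β:  (p0=8, p1=0, p2=3, p3=2) → (p0=9, p1=0, p2=3, p3=2)

(p0=9, p1=0, p2=3, p3=2)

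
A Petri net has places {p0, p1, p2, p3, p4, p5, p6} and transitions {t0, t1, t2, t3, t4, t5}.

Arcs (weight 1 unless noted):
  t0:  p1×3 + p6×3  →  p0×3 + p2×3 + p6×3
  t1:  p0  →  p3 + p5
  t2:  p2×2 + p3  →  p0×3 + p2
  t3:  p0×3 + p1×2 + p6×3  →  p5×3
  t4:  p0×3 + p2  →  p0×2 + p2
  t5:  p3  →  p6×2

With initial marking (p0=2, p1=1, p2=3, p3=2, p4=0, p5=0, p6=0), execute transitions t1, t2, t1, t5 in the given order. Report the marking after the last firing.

step 1: fire t1:  (p0=2, p1=1, p2=3, p3=2, p4=0, p5=0, p6=0) → (p0=1, p1=1, p2=3, p3=3, p4=0, p5=1, p6=0)
step 2: fire t2:  (p0=1, p1=1, p2=3, p3=3, p4=0, p5=1, p6=0) → (p0=4, p1=1, p2=2, p3=2, p4=0, p5=1, p6=0)
step 3: fire t1:  (p0=4, p1=1, p2=2, p3=2, p4=0, p5=1, p6=0) → (p0=3, p1=1, p2=2, p3=3, p4=0, p5=2, p6=0)
step 4: fire t5:  (p0=3, p1=1, p2=2, p3=3, p4=0, p5=2, p6=0) → (p0=3, p1=1, p2=2, p3=2, p4=0, p5=2, p6=2)

(p0=3, p1=1, p2=2, p3=2, p4=0, p5=2, p6=2)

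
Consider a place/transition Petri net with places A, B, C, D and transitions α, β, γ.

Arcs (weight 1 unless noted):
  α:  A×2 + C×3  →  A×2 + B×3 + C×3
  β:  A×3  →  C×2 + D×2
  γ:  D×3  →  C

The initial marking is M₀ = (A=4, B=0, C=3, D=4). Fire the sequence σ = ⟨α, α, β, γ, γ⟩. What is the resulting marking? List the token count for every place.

(A=1, B=6, C=7, D=0)

step 1: fire α:  (A=4, B=0, C=3, D=4) → (A=4, B=3, C=3, D=4)
step 2: fire α:  (A=4, B=3, C=3, D=4) → (A=4, B=6, C=3, D=4)
step 3: fire β:  (A=4, B=6, C=3, D=4) → (A=1, B=6, C=5, D=6)
step 4: fire γ:  (A=1, B=6, C=5, D=6) → (A=1, B=6, C=6, D=3)
step 5: fire γ:  (A=1, B=6, C=6, D=3) → (A=1, B=6, C=7, D=0)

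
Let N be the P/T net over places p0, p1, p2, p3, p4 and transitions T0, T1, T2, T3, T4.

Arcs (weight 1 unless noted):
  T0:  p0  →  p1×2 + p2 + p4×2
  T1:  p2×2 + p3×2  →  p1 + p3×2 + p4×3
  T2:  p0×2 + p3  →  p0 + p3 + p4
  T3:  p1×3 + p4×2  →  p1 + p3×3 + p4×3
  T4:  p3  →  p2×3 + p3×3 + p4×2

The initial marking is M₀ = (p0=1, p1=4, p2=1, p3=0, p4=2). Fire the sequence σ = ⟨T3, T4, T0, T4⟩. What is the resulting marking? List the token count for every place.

(p0=0, p1=4, p2=8, p3=7, p4=9)

step 1: fire T3:  (p0=1, p1=4, p2=1, p3=0, p4=2) → (p0=1, p1=2, p2=1, p3=3, p4=3)
step 2: fire T4:  (p0=1, p1=2, p2=1, p3=3, p4=3) → (p0=1, p1=2, p2=4, p3=5, p4=5)
step 3: fire T0:  (p0=1, p1=2, p2=4, p3=5, p4=5) → (p0=0, p1=4, p2=5, p3=5, p4=7)
step 4: fire T4:  (p0=0, p1=4, p2=5, p3=5, p4=7) → (p0=0, p1=4, p2=8, p3=7, p4=9)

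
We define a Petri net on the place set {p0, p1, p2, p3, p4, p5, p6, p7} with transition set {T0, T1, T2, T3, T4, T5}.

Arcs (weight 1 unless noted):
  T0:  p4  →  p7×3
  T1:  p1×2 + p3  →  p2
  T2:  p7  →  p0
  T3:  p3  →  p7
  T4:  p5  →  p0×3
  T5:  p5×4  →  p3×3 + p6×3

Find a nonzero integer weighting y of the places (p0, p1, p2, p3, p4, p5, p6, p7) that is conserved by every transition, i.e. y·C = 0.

y = (p0:0, p1:1, p2:2, p3:0, p4:0, p5:0, p6:0, p7:0)

Incidence matrix C (rows=places, cols=transitions):
       T0   T1   T2   T3   T4   T5
   p0   0    0    1    0    3    0
   p1   0   -2    0    0    0    0
   p2   0    1    0    0    0    0
   p3   0   -1    0   -1    0    3
   p4  -1    0    0    0    0    0
   p5   0    0    0    0   -1   -4
   p6   0    0    0    0    0    3
   p7   3    0   -1    1    0    0

Candidate y = [0, 1, 2, 0, 0, 0, 0, 0]; check y·C column-wise:
  col T0: 1·0 + 2·0 + 0·-1 + 0·3 = 0
  col T1: 1·-2 + 2·1 + 0·-1 = 0
  col T2: 0·1 + 1·0 + 2·0 + 0·-1 = 0
  col T3: 1·0 + 2·0 + 0·-1 + 0·1 = 0
  col T4: 0·3 + 1·0 + 2·0 + 0·-1 = 0
  col T5: 1·0 + 2·0 + 0·3 + 0·-4 + 0·3 = 0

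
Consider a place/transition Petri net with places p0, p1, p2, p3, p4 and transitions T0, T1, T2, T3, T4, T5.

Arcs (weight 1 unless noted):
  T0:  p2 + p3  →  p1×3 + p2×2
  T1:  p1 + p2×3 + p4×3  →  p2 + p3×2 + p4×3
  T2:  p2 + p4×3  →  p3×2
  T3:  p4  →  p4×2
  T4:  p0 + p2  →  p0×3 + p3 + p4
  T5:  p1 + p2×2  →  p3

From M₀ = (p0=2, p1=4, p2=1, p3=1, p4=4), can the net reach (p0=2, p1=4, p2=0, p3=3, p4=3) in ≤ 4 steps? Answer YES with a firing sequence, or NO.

step 1: fire T2:  (p0=2, p1=4, p2=1, p3=1, p4=4) → (p0=2, p1=4, p2=0, p3=3, p4=1)
step 2: fire T3:  (p0=2, p1=4, p2=0, p3=3, p4=1) → (p0=2, p1=4, p2=0, p3=3, p4=2)
step 3: fire T3:  (p0=2, p1=4, p2=0, p3=3, p4=2) → (p0=2, p1=4, p2=0, p3=3, p4=3)

YES — reachable via ⟨T2, T3, T3⟩ (3 firings)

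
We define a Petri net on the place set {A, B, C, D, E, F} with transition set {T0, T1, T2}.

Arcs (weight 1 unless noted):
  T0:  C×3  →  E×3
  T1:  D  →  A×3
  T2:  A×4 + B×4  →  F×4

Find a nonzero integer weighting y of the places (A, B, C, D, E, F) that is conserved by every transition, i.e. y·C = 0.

Incidence matrix C (rows=places, cols=transitions):
       T0   T1   T2
    A   0    3   -4
    B   0    0   -4
    C  -3    0    0
    D   0   -1    0
    E   3    0    0
    F   0    0    4

Candidate y = [1, -1, 0, 3, 0, 0]; check y·C column-wise:
  col T0: 1·0 + -1·0 + 0·-3 + 3·0 + 0·3 = 0
  col T1: 1·3 + -1·0 + 3·-1 = 0
  col T2: 1·-4 + -1·-4 + 3·0 + 0·4 = 0

y = (A:1, B:-1, C:0, D:3, E:0, F:0)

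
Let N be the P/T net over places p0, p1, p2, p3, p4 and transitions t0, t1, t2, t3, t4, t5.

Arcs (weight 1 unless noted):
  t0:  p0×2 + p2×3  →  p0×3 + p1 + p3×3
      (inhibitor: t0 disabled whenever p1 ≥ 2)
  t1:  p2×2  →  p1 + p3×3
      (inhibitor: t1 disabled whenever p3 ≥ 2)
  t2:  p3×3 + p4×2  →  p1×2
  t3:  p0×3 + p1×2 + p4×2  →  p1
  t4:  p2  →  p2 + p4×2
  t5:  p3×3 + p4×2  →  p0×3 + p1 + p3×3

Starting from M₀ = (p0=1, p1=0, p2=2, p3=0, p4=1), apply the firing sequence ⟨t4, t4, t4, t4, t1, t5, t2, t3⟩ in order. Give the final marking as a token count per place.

step 1: fire t4:  (p0=1, p1=0, p2=2, p3=0, p4=1) → (p0=1, p1=0, p2=2, p3=0, p4=3)
step 2: fire t4:  (p0=1, p1=0, p2=2, p3=0, p4=3) → (p0=1, p1=0, p2=2, p3=0, p4=5)
step 3: fire t4:  (p0=1, p1=0, p2=2, p3=0, p4=5) → (p0=1, p1=0, p2=2, p3=0, p4=7)
step 4: fire t4:  (p0=1, p1=0, p2=2, p3=0, p4=7) → (p0=1, p1=0, p2=2, p3=0, p4=9)
step 5: fire t1:  (p0=1, p1=0, p2=2, p3=0, p4=9) → (p0=1, p1=1, p2=0, p3=3, p4=9)
step 6: fire t5:  (p0=1, p1=1, p2=0, p3=3, p4=9) → (p0=4, p1=2, p2=0, p3=3, p4=7)
step 7: fire t2:  (p0=4, p1=2, p2=0, p3=3, p4=7) → (p0=4, p1=4, p2=0, p3=0, p4=5)
step 8: fire t3:  (p0=4, p1=4, p2=0, p3=0, p4=5) → (p0=1, p1=3, p2=0, p3=0, p4=3)

(p0=1, p1=3, p2=0, p3=0, p4=3)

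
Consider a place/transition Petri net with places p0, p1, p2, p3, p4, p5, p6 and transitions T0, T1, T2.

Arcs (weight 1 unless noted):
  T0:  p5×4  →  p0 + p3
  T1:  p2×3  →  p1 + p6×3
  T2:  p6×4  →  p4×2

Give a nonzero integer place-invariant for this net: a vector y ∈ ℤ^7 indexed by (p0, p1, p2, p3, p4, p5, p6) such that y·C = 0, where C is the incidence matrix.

Incidence matrix C (rows=places, cols=transitions):
       T0   T1   T2
   p0   1    0    0
   p1   0    1    0
   p2   0   -3    0
   p3   1    0    0
   p4   0    0    2
   p5  -4    0    0
   p6   0    3   -4

Candidate y = [0, 3, 1, 0, 0, 0, 0]; check y·C column-wise:
  col T0: 0·1 + 3·0 + 1·0 + 0·1 + 0·-4 = 0
  col T1: 3·1 + 1·-3 + 0·3 = 0
  col T2: 3·0 + 1·0 + 0·2 + 0·-4 = 0

y = (p0:0, p1:3, p2:1, p3:0, p4:0, p5:0, p6:0)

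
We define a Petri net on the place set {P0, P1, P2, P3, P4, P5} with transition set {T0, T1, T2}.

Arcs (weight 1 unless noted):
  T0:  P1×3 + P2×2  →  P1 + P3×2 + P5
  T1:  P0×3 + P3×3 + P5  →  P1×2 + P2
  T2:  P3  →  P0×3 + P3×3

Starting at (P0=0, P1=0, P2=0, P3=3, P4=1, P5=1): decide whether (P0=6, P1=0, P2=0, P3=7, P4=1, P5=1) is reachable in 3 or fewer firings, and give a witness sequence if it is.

YES — reachable via ⟨T2, T2⟩ (2 firings)

step 1: fire T2:  (P0=0, P1=0, P2=0, P3=3, P4=1, P5=1) → (P0=3, P1=0, P2=0, P3=5, P4=1, P5=1)
step 2: fire T2:  (P0=3, P1=0, P2=0, P3=5, P4=1, P5=1) → (P0=6, P1=0, P2=0, P3=7, P4=1, P5=1)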